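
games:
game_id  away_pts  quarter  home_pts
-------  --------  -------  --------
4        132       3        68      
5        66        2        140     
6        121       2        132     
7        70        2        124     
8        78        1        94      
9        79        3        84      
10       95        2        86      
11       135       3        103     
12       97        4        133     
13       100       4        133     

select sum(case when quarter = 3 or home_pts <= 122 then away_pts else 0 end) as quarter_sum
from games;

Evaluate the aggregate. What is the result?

game_id=4: ✓ → 132
game_id=5: ✗
game_id=6: ✗
game_id=7: ✗
game_id=8: ✓ → 78
game_id=9: ✓ → 79
game_id=10: ✓ → 95
game_id=11: ✓ → 135
game_id=12: ✗
game_id=13: ✗
quarter_sum = 132 + 78 + 79 + 95 + 135 = 519

519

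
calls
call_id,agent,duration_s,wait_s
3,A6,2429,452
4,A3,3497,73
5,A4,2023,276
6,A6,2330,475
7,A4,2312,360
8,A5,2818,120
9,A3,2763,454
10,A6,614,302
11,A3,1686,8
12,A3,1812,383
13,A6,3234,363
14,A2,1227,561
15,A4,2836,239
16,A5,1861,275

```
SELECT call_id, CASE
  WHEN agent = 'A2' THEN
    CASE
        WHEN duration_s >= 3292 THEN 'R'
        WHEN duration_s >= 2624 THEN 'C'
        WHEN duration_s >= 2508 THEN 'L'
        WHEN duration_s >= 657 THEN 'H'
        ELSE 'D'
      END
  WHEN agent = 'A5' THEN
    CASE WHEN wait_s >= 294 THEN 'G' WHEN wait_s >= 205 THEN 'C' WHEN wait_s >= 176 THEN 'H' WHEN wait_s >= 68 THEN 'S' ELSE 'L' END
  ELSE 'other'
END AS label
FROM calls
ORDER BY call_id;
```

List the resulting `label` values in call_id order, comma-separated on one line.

other, other, other, other, other, S, other, other, other, other, other, H, other, C

call_id=3: agent='A6' → outer ELSE → other
call_id=4: agent='A3' → outer ELSE → other
call_id=5: agent='A4' → outer ELSE → other
call_id=6: agent='A6' → outer ELSE → other
call_id=7: agent='A4' → outer ELSE → other
call_id=8: agent='A5' → inner[wait_s >= 68] → S
call_id=9: agent='A3' → outer ELSE → other
call_id=10: agent='A6' → outer ELSE → other
call_id=11: agent='A3' → outer ELSE → other
call_id=12: agent='A3' → outer ELSE → other
call_id=13: agent='A6' → outer ELSE → other
call_id=14: agent='A2' → inner[duration_s >= 657] → H
call_id=15: agent='A4' → outer ELSE → other
call_id=16: agent='A5' → inner[wait_s >= 205] → C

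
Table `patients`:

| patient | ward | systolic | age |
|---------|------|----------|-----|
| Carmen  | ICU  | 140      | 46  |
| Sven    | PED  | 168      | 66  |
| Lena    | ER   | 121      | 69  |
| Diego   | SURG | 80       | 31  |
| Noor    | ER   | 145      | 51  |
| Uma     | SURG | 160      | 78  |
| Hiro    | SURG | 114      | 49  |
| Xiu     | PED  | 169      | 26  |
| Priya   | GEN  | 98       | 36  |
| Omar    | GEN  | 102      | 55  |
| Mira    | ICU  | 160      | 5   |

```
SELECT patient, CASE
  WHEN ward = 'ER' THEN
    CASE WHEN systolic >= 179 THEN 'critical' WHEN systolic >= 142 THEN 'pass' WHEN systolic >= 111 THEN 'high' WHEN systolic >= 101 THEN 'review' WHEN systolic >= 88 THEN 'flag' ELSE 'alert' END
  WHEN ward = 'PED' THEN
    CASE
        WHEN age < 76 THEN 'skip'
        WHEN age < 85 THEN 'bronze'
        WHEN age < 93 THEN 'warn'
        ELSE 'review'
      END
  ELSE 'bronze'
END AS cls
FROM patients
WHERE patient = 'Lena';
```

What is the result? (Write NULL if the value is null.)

patient = Lena: ward=ER, systolic=121, age=69.
ward='ER' → inner[systolic >= 111] → high

high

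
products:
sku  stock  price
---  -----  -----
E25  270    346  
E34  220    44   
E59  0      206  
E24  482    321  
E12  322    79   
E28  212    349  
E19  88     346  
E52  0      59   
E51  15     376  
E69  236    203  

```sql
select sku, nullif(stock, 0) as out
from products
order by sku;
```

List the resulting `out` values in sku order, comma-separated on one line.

sku=E12: stock=322 vs 0: differ → 322
sku=E19: stock=88 vs 0: differ → 88
sku=E24: stock=482 vs 0: differ → 482
sku=E25: stock=270 vs 0: differ → 270
sku=E28: stock=212 vs 0: differ → 212
sku=E34: stock=220 vs 0: differ → 220
sku=E51: stock=15 vs 0: differ → 15
sku=E52: stock=0 vs 0: equal → NULL
sku=E59: stock=0 vs 0: equal → NULL
sku=E69: stock=236 vs 0: differ → 236

322, 88, 482, 270, 212, 220, 15, NULL, NULL, 236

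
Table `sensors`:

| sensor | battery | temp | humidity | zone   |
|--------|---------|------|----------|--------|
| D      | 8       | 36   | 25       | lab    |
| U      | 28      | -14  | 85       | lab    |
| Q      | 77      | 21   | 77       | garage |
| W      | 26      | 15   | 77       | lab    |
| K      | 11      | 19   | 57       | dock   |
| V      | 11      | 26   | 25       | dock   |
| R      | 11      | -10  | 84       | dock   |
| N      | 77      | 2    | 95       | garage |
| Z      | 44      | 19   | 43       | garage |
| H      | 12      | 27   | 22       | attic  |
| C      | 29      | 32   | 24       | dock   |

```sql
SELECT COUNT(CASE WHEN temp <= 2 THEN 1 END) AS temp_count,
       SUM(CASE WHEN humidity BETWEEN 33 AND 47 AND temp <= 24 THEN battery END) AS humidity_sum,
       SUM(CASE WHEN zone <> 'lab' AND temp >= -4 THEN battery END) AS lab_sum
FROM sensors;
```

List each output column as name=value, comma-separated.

[temp_count: temp <= 2]
sensor=D: ✗
sensor=U: ✓ → 1
sensor=Q: ✗
sensor=W: ✗
sensor=K: ✗
sensor=V: ✗
sensor=R: ✓ → 1
sensor=N: ✓ → 1
sensor=Z: ✗
sensor=H: ✗
sensor=C: ✗
temp_count = COUNT(1, 1, 1) = 3
—
[humidity_sum: humidity BETWEEN 33 AND 47 AND temp <= 24]
sensor=D: ✗
sensor=U: ✗
sensor=Q: ✗
sensor=W: ✗
sensor=K: ✗
sensor=V: ✗
sensor=R: ✗
sensor=N: ✗
sensor=Z: ✓ → 44
sensor=H: ✗
sensor=C: ✗
humidity_sum = 44
—
[lab_sum: zone <> 'lab' AND temp >= -4]
sensor=D: ✗
sensor=U: ✗
sensor=Q: ✓ → 77
sensor=W: ✗
sensor=K: ✓ → 11
sensor=V: ✓ → 11
sensor=R: ✗
sensor=N: ✓ → 77
sensor=Z: ✓ → 44
sensor=H: ✓ → 12
sensor=C: ✓ → 29
lab_sum = 77 + 11 + 11 + 77 + 44 + 12 + 29 = 261

temp_count=3, humidity_sum=44, lab_sum=261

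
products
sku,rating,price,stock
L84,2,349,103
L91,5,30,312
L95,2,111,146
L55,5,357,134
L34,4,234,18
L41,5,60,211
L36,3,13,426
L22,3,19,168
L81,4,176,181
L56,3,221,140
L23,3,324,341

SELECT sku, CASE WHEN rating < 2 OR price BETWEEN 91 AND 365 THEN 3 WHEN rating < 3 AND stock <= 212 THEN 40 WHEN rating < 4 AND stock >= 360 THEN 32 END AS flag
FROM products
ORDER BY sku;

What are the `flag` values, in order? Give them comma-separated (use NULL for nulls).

sku=L22: (no match → NULL) → NULL
sku=L23: rating < 2 OR price BETWEEN 91 AND 365 → 3
sku=L34: rating < 2 OR price BETWEEN 91 AND 365 → 3
sku=L36: rating < 4 AND stock >= 360 → 32
sku=L41: (no match → NULL) → NULL
sku=L55: rating < 2 OR price BETWEEN 91 AND 365 → 3
sku=L56: rating < 2 OR price BETWEEN 91 AND 365 → 3
sku=L81: rating < 2 OR price BETWEEN 91 AND 365 → 3
sku=L84: rating < 2 OR price BETWEEN 91 AND 365 → 3
sku=L91: (no match → NULL) → NULL
sku=L95: rating < 2 OR price BETWEEN 91 AND 365 → 3

NULL, 3, 3, 32, NULL, 3, 3, 3, 3, NULL, 3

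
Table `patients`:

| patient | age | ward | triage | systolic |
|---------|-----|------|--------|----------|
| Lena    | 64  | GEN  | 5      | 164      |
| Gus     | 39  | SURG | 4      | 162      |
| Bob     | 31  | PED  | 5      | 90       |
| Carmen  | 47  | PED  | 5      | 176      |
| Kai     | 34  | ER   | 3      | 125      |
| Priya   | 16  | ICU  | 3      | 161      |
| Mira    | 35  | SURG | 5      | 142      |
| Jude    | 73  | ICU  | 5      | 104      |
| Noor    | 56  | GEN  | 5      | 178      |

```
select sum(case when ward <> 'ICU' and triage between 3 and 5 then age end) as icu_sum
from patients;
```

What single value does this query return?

306

patient=Lena: ✓ → 64
patient=Gus: ✓ → 39
patient=Bob: ✓ → 31
patient=Carmen: ✓ → 47
patient=Kai: ✓ → 34
patient=Priya: ✗
patient=Mira: ✓ → 35
patient=Jude: ✗
patient=Noor: ✓ → 56
icu_sum = 64 + 39 + 31 + 47 + 34 + 35 + 56 = 306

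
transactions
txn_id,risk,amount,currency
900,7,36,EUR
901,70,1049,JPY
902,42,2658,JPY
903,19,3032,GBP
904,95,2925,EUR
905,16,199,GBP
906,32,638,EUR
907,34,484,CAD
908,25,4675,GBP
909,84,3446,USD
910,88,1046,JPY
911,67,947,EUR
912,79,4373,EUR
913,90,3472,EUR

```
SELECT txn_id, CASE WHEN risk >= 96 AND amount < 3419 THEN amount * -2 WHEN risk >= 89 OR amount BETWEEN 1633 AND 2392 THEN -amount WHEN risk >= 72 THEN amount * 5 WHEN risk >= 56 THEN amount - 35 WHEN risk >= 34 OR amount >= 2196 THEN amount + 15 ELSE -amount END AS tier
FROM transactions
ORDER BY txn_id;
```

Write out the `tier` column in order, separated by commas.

-36, 1014, 2673, 3047, -2925, -199, -638, 499, 4690, 17230, 5230, 912, 21865, -3472

txn_id=900: ELSE → -36
txn_id=901: risk >= 56 → 1014
txn_id=902: risk >= 34 OR amount >= 2196 → 2673
txn_id=903: risk >= 34 OR amount >= 2196 → 3047
txn_id=904: risk >= 89 OR amount BETWEEN 1633 AND 2392 → -2925
txn_id=905: ELSE → -199
txn_id=906: ELSE → -638
txn_id=907: risk >= 34 OR amount >= 2196 → 499
txn_id=908: risk >= 34 OR amount >= 2196 → 4690
txn_id=909: risk >= 72 → 17230
txn_id=910: risk >= 72 → 5230
txn_id=911: risk >= 56 → 912
txn_id=912: risk >= 72 → 21865
txn_id=913: risk >= 89 OR amount BETWEEN 1633 AND 2392 → -3472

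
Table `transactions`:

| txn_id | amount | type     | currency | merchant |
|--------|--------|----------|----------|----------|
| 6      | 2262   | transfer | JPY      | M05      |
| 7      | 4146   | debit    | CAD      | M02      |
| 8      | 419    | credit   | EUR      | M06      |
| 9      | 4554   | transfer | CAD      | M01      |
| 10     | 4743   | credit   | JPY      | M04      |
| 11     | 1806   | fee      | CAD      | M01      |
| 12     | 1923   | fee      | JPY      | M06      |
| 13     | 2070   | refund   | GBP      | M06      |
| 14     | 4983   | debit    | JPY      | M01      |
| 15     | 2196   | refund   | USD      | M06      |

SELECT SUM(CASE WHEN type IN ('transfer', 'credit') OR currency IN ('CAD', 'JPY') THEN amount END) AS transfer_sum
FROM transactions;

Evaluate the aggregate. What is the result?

txn_id=6: ✓ → 2262
txn_id=7: ✓ → 4146
txn_id=8: ✓ → 419
txn_id=9: ✓ → 4554
txn_id=10: ✓ → 4743
txn_id=11: ✓ → 1806
txn_id=12: ✓ → 1923
txn_id=13: ✗
txn_id=14: ✓ → 4983
txn_id=15: ✗
transfer_sum = 2262 + 4146 + 419 + 4554 + 4743 + 1806 + 1923 + 4983 = 24836

24836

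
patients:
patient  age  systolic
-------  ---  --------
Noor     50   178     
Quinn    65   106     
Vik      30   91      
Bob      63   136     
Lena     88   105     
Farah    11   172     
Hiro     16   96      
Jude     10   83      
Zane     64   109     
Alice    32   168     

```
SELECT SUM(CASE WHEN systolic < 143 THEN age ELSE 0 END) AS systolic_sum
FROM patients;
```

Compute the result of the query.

patient=Noor: ✗
patient=Quinn: ✓ → 65
patient=Vik: ✓ → 30
patient=Bob: ✓ → 63
patient=Lena: ✓ → 88
patient=Farah: ✗
patient=Hiro: ✓ → 16
patient=Jude: ✓ → 10
patient=Zane: ✓ → 64
patient=Alice: ✗
systolic_sum = 65 + 30 + 63 + 88 + 16 + 10 + 64 = 336

336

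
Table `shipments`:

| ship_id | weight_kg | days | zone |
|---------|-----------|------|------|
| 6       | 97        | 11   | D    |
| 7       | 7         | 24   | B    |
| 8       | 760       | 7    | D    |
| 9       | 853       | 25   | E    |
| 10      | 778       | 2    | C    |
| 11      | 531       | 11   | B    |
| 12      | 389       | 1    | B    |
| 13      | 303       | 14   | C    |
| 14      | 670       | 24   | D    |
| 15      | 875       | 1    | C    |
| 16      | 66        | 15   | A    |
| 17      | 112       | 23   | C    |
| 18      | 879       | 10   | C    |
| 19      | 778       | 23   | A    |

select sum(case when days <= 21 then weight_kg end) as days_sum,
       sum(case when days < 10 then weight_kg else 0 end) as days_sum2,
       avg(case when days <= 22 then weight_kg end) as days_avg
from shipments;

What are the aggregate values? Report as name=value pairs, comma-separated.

[days_sum: days <= 21]
ship_id=6: ✓ → 97
ship_id=7: ✗
ship_id=8: ✓ → 760
ship_id=9: ✗
ship_id=10: ✓ → 778
ship_id=11: ✓ → 531
ship_id=12: ✓ → 389
ship_id=13: ✓ → 303
ship_id=14: ✗
ship_id=15: ✓ → 875
ship_id=16: ✓ → 66
ship_id=17: ✗
ship_id=18: ✓ → 879
ship_id=19: ✗
days_sum = 97 + 760 + 778 + 531 + 389 + 303 + 875 + 66 + 879 = 4678
—
[days_sum2: days < 10]
ship_id=6: ✗
ship_id=7: ✗
ship_id=8: ✓ → 760
ship_id=9: ✗
ship_id=10: ✓ → 778
ship_id=11: ✗
ship_id=12: ✓ → 389
ship_id=13: ✗
ship_id=14: ✗
ship_id=15: ✓ → 875
ship_id=16: ✗
ship_id=17: ✗
ship_id=18: ✗
ship_id=19: ✗
days_sum2 = 760 + 778 + 389 + 875 = 2802
—
[days_avg: days <= 22]
ship_id=6: ✓ → 97
ship_id=7: ✗
ship_id=8: ✓ → 760
ship_id=9: ✗
ship_id=10: ✓ → 778
ship_id=11: ✓ → 531
ship_id=12: ✓ → 389
ship_id=13: ✓ → 303
ship_id=14: ✗
ship_id=15: ✓ → 875
ship_id=16: ✓ → 66
ship_id=17: ✗
ship_id=18: ✓ → 879
ship_id=19: ✗
days_avg = (97 + 760 + 778 + 531 + 389 + 303 + 875 + 66 + 879) / 9 = 519.7777777778

days_sum=4678, days_sum2=2802, days_avg=519.7777777778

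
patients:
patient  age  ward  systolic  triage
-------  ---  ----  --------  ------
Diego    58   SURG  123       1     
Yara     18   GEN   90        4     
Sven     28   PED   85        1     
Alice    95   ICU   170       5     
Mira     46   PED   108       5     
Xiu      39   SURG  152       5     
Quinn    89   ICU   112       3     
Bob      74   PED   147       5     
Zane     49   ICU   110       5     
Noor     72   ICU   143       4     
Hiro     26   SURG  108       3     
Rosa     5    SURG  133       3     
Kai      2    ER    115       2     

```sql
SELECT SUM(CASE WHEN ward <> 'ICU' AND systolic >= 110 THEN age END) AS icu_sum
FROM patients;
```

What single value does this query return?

178

patient=Diego: ✓ → 58
patient=Yara: ✗
patient=Sven: ✗
patient=Alice: ✗
patient=Mira: ✗
patient=Xiu: ✓ → 39
patient=Quinn: ✗
patient=Bob: ✓ → 74
patient=Zane: ✗
patient=Noor: ✗
patient=Hiro: ✗
patient=Rosa: ✓ → 5
patient=Kai: ✓ → 2
icu_sum = 58 + 39 + 74 + 5 + 2 = 178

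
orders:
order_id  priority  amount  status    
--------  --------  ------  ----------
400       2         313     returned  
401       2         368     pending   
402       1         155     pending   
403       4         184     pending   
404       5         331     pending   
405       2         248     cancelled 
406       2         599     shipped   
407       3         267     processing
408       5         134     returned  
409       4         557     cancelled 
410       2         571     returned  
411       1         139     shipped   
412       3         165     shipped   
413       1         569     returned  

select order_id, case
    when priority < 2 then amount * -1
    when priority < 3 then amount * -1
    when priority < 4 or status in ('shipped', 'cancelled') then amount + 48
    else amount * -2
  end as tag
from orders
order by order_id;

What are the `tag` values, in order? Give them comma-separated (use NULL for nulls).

-313, -368, -155, -368, -662, -248, -599, 315, -268, 605, -571, -139, 213, -569

order_id=400: priority < 3 → -313
order_id=401: priority < 3 → -368
order_id=402: priority < 2 → -155
order_id=403: ELSE → -368
order_id=404: ELSE → -662
order_id=405: priority < 3 → -248
order_id=406: priority < 3 → -599
order_id=407: priority < 4 or status in ('shipped', 'cancelled') → 315
order_id=408: ELSE → -268
order_id=409: priority < 4 or status in ('shipped', 'cancelled') → 605
order_id=410: priority < 3 → -571
order_id=411: priority < 2 → -139
order_id=412: priority < 4 or status in ('shipped', 'cancelled') → 213
order_id=413: priority < 2 → -569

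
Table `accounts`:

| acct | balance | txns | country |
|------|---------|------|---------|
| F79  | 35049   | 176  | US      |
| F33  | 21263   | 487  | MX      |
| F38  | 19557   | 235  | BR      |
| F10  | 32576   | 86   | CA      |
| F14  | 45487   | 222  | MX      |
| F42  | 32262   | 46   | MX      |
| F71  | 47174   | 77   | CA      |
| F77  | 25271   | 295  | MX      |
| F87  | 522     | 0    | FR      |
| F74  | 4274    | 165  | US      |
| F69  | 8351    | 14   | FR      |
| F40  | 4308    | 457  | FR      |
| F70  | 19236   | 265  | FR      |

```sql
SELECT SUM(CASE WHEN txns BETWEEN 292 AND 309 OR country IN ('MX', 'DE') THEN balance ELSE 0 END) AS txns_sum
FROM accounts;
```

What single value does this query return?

124283

acct=F79: ✗
acct=F33: ✓ → 21263
acct=F38: ✗
acct=F10: ✗
acct=F14: ✓ → 45487
acct=F42: ✓ → 32262
acct=F71: ✗
acct=F77: ✓ → 25271
acct=F87: ✗
acct=F74: ✗
acct=F69: ✗
acct=F40: ✗
acct=F70: ✗
txns_sum = 21263 + 45487 + 32262 + 25271 = 124283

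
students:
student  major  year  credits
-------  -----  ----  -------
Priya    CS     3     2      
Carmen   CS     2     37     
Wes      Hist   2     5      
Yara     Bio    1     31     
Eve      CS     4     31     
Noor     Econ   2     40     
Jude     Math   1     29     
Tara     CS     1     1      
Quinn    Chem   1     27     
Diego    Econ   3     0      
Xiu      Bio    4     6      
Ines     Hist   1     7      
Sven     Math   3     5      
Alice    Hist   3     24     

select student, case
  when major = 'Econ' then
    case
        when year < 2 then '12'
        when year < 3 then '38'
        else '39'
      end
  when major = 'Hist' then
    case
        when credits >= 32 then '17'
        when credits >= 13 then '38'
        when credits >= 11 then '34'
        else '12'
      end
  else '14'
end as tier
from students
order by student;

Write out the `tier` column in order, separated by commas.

student=Alice: major='Hist' → inner[credits >= 13] → 38
student=Carmen: major='CS' → outer ELSE → 14
student=Diego: major='Econ' → inner[ELSE] → 39
student=Eve: major='CS' → outer ELSE → 14
student=Ines: major='Hist' → inner[ELSE] → 12
student=Jude: major='Math' → outer ELSE → 14
student=Noor: major='Econ' → inner[year < 3] → 38
student=Priya: major='CS' → outer ELSE → 14
student=Quinn: major='Chem' → outer ELSE → 14
student=Sven: major='Math' → outer ELSE → 14
student=Tara: major='CS' → outer ELSE → 14
student=Wes: major='Hist' → inner[ELSE] → 12
student=Xiu: major='Bio' → outer ELSE → 14
student=Yara: major='Bio' → outer ELSE → 14

38, 14, 39, 14, 12, 14, 38, 14, 14, 14, 14, 12, 14, 14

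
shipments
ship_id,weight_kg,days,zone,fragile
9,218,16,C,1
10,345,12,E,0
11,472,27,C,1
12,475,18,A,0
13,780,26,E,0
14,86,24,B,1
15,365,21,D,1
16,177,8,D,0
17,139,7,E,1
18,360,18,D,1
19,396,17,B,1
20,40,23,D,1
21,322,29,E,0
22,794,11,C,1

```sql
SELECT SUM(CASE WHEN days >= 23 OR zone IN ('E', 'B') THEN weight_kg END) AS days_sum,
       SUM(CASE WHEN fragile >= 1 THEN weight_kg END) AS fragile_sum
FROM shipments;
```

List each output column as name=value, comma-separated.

days_sum=2580, fragile_sum=2870

[days_sum: days >= 23 OR zone IN ('E', 'B')]
ship_id=9: ✗
ship_id=10: ✓ → 345
ship_id=11: ✓ → 472
ship_id=12: ✗
ship_id=13: ✓ → 780
ship_id=14: ✓ → 86
ship_id=15: ✗
ship_id=16: ✗
ship_id=17: ✓ → 139
ship_id=18: ✗
ship_id=19: ✓ → 396
ship_id=20: ✓ → 40
ship_id=21: ✓ → 322
ship_id=22: ✗
days_sum = 345 + 472 + 780 + 86 + 139 + 396 + 40 + 322 = 2580
—
[fragile_sum: fragile >= 1]
ship_id=9: ✓ → 218
ship_id=10: ✗
ship_id=11: ✓ → 472
ship_id=12: ✗
ship_id=13: ✗
ship_id=14: ✓ → 86
ship_id=15: ✓ → 365
ship_id=16: ✗
ship_id=17: ✓ → 139
ship_id=18: ✓ → 360
ship_id=19: ✓ → 396
ship_id=20: ✓ → 40
ship_id=21: ✗
ship_id=22: ✓ → 794
fragile_sum = 218 + 472 + 86 + 365 + 139 + 360 + 396 + 40 + 794 = 2870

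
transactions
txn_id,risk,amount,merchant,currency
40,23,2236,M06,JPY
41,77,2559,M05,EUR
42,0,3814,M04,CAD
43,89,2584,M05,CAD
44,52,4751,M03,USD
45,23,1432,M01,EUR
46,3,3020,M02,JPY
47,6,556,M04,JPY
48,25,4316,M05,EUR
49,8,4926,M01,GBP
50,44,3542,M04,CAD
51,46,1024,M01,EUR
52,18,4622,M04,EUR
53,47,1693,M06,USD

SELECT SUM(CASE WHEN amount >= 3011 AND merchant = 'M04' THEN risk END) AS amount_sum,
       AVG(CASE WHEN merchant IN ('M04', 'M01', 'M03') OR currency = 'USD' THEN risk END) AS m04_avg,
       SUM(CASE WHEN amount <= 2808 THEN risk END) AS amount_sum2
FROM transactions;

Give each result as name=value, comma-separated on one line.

amount_sum=62, m04_avg=27.1111111111, amount_sum2=311

[amount_sum: amount >= 3011 AND merchant = 'M04']
txn_id=40: ✗
txn_id=41: ✗
txn_id=42: ✓ → 0
txn_id=43: ✗
txn_id=44: ✗
txn_id=45: ✗
txn_id=46: ✗
txn_id=47: ✗
txn_id=48: ✗
txn_id=49: ✗
txn_id=50: ✓ → 44
txn_id=51: ✗
txn_id=52: ✓ → 18
txn_id=53: ✗
amount_sum = 44 + 18 = 62
—
[m04_avg: merchant IN ('M04', 'M01', 'M03') OR currency = 'USD']
txn_id=40: ✗
txn_id=41: ✗
txn_id=42: ✓ → 0
txn_id=43: ✗
txn_id=44: ✓ → 52
txn_id=45: ✓ → 23
txn_id=46: ✗
txn_id=47: ✓ → 6
txn_id=48: ✗
txn_id=49: ✓ → 8
txn_id=50: ✓ → 44
txn_id=51: ✓ → 46
txn_id=52: ✓ → 18
txn_id=53: ✓ → 47
m04_avg = (0 + 52 + 23 + 6 + 8 + 44 + 46 + 18 + 47) / 9 = 27.1111111111
—
[amount_sum2: amount <= 2808]
txn_id=40: ✓ → 23
txn_id=41: ✓ → 77
txn_id=42: ✗
txn_id=43: ✓ → 89
txn_id=44: ✗
txn_id=45: ✓ → 23
txn_id=46: ✗
txn_id=47: ✓ → 6
txn_id=48: ✗
txn_id=49: ✗
txn_id=50: ✗
txn_id=51: ✓ → 46
txn_id=52: ✗
txn_id=53: ✓ → 47
amount_sum2 = 23 + 77 + 89 + 23 + 6 + 46 + 47 = 311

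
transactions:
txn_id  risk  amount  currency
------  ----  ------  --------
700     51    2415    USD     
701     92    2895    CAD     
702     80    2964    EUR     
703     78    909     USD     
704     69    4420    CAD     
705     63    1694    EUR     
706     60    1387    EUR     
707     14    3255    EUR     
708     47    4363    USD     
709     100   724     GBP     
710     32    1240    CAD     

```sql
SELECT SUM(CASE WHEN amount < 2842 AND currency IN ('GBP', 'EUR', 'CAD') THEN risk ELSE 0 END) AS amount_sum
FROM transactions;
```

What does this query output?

txn_id=700: ✗
txn_id=701: ✗
txn_id=702: ✗
txn_id=703: ✗
txn_id=704: ✗
txn_id=705: ✓ → 63
txn_id=706: ✓ → 60
txn_id=707: ✗
txn_id=708: ✗
txn_id=709: ✓ → 100
txn_id=710: ✓ → 32
amount_sum = 63 + 60 + 100 + 32 = 255

255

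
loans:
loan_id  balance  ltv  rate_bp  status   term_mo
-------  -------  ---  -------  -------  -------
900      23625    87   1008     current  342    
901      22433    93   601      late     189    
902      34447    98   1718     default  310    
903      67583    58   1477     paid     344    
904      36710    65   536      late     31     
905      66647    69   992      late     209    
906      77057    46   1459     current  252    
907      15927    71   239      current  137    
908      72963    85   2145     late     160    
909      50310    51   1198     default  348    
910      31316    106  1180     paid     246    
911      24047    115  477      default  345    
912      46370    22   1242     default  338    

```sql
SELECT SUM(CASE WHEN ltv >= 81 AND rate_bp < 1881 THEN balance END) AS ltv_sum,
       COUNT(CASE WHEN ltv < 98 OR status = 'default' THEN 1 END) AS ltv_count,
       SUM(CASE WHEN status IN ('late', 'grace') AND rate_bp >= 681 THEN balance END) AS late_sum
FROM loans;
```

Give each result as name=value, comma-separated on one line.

[ltv_sum: ltv >= 81 AND rate_bp < 1881]
loan_id=900: ✓ → 23625
loan_id=901: ✓ → 22433
loan_id=902: ✓ → 34447
loan_id=903: ✗
loan_id=904: ✗
loan_id=905: ✗
loan_id=906: ✗
loan_id=907: ✗
loan_id=908: ✗
loan_id=909: ✗
loan_id=910: ✓ → 31316
loan_id=911: ✓ → 24047
loan_id=912: ✗
ltv_sum = 23625 + 22433 + 34447 + 31316 + 24047 = 135868
—
[ltv_count: ltv < 98 OR status = 'default']
loan_id=900: ✓ → 1
loan_id=901: ✓ → 1
loan_id=902: ✓ → 1
loan_id=903: ✓ → 1
loan_id=904: ✓ → 1
loan_id=905: ✓ → 1
loan_id=906: ✓ → 1
loan_id=907: ✓ → 1
loan_id=908: ✓ → 1
loan_id=909: ✓ → 1
loan_id=910: ✗
loan_id=911: ✓ → 1
loan_id=912: ✓ → 1
ltv_count = COUNT(1, 1, 1, 1, 1, 1, 1, 1, 1, 1, 1, 1) = 12
—
[late_sum: status IN ('late', 'grace') AND rate_bp >= 681]
loan_id=900: ✗
loan_id=901: ✗
loan_id=902: ✗
loan_id=903: ✗
loan_id=904: ✗
loan_id=905: ✓ → 66647
loan_id=906: ✗
loan_id=907: ✗
loan_id=908: ✓ → 72963
loan_id=909: ✗
loan_id=910: ✗
loan_id=911: ✗
loan_id=912: ✗
late_sum = 66647 + 72963 = 139610

ltv_sum=135868, ltv_count=12, late_sum=139610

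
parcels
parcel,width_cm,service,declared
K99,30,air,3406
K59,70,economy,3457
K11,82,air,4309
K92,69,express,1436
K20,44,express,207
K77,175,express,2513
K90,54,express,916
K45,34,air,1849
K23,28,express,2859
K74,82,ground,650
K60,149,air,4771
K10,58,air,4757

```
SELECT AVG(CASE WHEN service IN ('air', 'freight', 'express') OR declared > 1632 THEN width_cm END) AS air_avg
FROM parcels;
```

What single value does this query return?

parcel=K99: ✓ → 30
parcel=K59: ✓ → 70
parcel=K11: ✓ → 82
parcel=K92: ✓ → 69
parcel=K20: ✓ → 44
parcel=K77: ✓ → 175
parcel=K90: ✓ → 54
parcel=K45: ✓ → 34
parcel=K23: ✓ → 28
parcel=K74: ✗
parcel=K60: ✓ → 149
parcel=K10: ✓ → 58
air_avg = (30 + 70 + 82 + 69 + 44 + 175 + 54 + 34 + 28 + 149 + 58) / 11 = 72.0909090909

72.0909090909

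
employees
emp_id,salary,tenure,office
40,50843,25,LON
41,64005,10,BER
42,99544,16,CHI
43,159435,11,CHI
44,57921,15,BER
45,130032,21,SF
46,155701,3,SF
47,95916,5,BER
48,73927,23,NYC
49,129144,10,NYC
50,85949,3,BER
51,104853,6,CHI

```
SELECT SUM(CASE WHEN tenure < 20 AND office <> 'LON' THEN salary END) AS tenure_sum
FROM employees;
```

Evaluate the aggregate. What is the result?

emp_id=40: ✗
emp_id=41: ✓ → 64005
emp_id=42: ✓ → 99544
emp_id=43: ✓ → 159435
emp_id=44: ✓ → 57921
emp_id=45: ✗
emp_id=46: ✓ → 155701
emp_id=47: ✓ → 95916
emp_id=48: ✗
emp_id=49: ✓ → 129144
emp_id=50: ✓ → 85949
emp_id=51: ✓ → 104853
tenure_sum = 64005 + 99544 + 159435 + 57921 + 155701 + 95916 + 129144 + 85949 + 104853 = 952468

952468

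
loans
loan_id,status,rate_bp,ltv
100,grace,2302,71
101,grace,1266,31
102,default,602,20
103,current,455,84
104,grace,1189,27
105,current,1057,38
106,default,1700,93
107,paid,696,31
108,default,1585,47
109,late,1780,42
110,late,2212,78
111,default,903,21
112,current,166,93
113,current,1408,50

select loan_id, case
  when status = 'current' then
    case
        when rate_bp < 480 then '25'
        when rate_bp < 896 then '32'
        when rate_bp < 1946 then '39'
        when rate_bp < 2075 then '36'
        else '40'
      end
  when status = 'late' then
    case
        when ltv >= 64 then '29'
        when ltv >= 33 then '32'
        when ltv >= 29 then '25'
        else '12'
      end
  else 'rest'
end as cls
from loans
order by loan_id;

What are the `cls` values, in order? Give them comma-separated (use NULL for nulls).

loan_id=100: status='grace' → outer ELSE → rest
loan_id=101: status='grace' → outer ELSE → rest
loan_id=102: status='default' → outer ELSE → rest
loan_id=103: status='current' → inner[rate_bp < 480] → 25
loan_id=104: status='grace' → outer ELSE → rest
loan_id=105: status='current' → inner[rate_bp < 1946] → 39
loan_id=106: status='default' → outer ELSE → rest
loan_id=107: status='paid' → outer ELSE → rest
loan_id=108: status='default' → outer ELSE → rest
loan_id=109: status='late' → inner[ltv >= 33] → 32
loan_id=110: status='late' → inner[ltv >= 64] → 29
loan_id=111: status='default' → outer ELSE → rest
loan_id=112: status='current' → inner[rate_bp < 480] → 25
loan_id=113: status='current' → inner[rate_bp < 1946] → 39

rest, rest, rest, 25, rest, 39, rest, rest, rest, 32, 29, rest, 25, 39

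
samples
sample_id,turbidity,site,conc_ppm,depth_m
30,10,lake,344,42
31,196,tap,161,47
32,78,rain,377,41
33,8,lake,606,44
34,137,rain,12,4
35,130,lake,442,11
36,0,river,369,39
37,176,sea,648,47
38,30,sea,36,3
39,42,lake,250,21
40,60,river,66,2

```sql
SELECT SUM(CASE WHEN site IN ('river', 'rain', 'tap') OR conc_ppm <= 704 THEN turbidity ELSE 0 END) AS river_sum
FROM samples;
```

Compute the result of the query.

867

sample_id=30: ✓ → 10
sample_id=31: ✓ → 196
sample_id=32: ✓ → 78
sample_id=33: ✓ → 8
sample_id=34: ✓ → 137
sample_id=35: ✓ → 130
sample_id=36: ✓ → 0
sample_id=37: ✓ → 176
sample_id=38: ✓ → 30
sample_id=39: ✓ → 42
sample_id=40: ✓ → 60
river_sum = 10 + 196 + 78 + 8 + 137 + 130 + 176 + 30 + 42 + 60 = 867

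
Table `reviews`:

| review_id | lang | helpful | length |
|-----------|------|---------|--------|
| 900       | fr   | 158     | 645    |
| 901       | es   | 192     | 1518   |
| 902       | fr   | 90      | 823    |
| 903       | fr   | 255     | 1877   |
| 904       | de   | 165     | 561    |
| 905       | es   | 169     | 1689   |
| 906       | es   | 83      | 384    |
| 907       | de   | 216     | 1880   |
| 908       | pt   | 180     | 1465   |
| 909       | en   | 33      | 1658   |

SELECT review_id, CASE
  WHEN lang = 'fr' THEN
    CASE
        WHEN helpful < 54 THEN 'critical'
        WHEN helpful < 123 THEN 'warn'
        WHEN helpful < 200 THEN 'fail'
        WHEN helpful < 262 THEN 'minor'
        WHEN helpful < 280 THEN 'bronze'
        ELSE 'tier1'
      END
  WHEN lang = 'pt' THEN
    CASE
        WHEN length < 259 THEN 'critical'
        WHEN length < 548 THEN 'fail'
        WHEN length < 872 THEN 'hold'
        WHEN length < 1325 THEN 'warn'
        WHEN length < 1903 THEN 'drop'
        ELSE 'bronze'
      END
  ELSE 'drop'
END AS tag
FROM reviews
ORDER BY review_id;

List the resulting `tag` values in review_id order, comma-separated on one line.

fail, drop, warn, minor, drop, drop, drop, drop, drop, drop

review_id=900: lang='fr' → inner[helpful < 200] → fail
review_id=901: lang='es' → outer ELSE → drop
review_id=902: lang='fr' → inner[helpful < 123] → warn
review_id=903: lang='fr' → inner[helpful < 262] → minor
review_id=904: lang='de' → outer ELSE → drop
review_id=905: lang='es' → outer ELSE → drop
review_id=906: lang='es' → outer ELSE → drop
review_id=907: lang='de' → outer ELSE → drop
review_id=908: lang='pt' → inner[length < 1903] → drop
review_id=909: lang='en' → outer ELSE → drop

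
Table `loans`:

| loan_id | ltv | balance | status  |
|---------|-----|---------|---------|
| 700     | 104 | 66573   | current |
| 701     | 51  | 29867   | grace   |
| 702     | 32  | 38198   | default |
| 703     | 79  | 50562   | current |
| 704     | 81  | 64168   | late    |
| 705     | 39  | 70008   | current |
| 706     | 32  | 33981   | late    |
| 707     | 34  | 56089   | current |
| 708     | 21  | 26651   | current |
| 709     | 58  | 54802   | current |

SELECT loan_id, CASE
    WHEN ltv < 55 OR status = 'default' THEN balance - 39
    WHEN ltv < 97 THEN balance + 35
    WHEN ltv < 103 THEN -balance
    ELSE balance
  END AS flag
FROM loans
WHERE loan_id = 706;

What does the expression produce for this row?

loan_id = 706: ltv=32, balance=33981, status=late.
ltv < 55 OR status = 'default' → true → 33942

33942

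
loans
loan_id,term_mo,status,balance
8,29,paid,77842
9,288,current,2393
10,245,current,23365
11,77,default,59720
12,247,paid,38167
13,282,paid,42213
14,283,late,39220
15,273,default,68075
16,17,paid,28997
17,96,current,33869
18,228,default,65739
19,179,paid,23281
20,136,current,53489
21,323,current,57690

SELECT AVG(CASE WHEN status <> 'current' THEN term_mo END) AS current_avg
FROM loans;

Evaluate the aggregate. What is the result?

loan_id=8: ✓ → 29
loan_id=9: ✗
loan_id=10: ✗
loan_id=11: ✓ → 77
loan_id=12: ✓ → 247
loan_id=13: ✓ → 282
loan_id=14: ✓ → 283
loan_id=15: ✓ → 273
loan_id=16: ✓ → 17
loan_id=17: ✗
loan_id=18: ✓ → 228
loan_id=19: ✓ → 179
loan_id=20: ✗
loan_id=21: ✗
current_avg = (29 + 77 + 247 + 282 + 283 + 273 + 17 + 228 + 179) / 9 = 179.4444444444

179.4444444444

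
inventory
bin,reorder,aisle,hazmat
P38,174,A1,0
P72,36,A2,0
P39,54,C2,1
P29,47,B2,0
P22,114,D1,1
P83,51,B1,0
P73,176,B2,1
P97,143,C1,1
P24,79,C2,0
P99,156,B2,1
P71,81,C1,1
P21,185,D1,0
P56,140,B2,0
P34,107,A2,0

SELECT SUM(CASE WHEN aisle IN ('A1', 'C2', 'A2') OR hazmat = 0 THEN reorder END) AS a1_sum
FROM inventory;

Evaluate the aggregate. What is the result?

bin=P38: ✓ → 174
bin=P72: ✓ → 36
bin=P39: ✓ → 54
bin=P29: ✓ → 47
bin=P22: ✗
bin=P83: ✓ → 51
bin=P73: ✗
bin=P97: ✗
bin=P24: ✓ → 79
bin=P99: ✗
bin=P71: ✗
bin=P21: ✓ → 185
bin=P56: ✓ → 140
bin=P34: ✓ → 107
a1_sum = 174 + 36 + 54 + 47 + 51 + 79 + 185 + 140 + 107 = 873

873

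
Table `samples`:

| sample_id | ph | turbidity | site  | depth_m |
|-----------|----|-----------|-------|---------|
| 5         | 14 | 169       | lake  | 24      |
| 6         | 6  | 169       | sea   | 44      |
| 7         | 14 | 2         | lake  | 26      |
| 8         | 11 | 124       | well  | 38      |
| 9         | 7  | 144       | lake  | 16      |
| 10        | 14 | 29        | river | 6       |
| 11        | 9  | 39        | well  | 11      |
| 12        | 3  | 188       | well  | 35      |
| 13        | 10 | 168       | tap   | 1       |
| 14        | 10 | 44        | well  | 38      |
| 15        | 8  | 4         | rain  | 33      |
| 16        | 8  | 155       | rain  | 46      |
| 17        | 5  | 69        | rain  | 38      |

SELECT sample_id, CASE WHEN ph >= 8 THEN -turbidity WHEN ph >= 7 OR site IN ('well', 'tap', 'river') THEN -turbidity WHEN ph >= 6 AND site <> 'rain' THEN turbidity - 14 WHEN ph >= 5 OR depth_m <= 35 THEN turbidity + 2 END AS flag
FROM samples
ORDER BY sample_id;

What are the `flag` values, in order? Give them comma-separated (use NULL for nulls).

-169, 155, -2, -124, -144, -29, -39, -188, -168, -44, -4, -155, 71

sample_id=5: ph >= 8 → -169
sample_id=6: ph >= 6 AND site <> 'rain' → 155
sample_id=7: ph >= 8 → -2
sample_id=8: ph >= 8 → -124
sample_id=9: ph >= 7 OR site IN ('well', 'tap', 'river') → -144
sample_id=10: ph >= 8 → -29
sample_id=11: ph >= 8 → -39
sample_id=12: ph >= 7 OR site IN ('well', 'tap', 'river') → -188
sample_id=13: ph >= 8 → -168
sample_id=14: ph >= 8 → -44
sample_id=15: ph >= 8 → -4
sample_id=16: ph >= 8 → -155
sample_id=17: ph >= 5 OR depth_m <= 35 → 71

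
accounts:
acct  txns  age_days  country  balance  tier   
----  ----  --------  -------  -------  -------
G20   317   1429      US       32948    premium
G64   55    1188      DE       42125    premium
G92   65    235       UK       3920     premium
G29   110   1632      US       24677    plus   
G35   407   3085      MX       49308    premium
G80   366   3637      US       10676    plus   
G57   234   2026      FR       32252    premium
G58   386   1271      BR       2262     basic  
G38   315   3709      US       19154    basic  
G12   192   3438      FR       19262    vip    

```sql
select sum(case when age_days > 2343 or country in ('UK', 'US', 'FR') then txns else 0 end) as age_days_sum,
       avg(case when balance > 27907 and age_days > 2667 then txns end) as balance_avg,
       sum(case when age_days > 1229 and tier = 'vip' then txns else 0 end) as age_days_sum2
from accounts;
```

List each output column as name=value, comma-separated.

age_days_sum=2006, balance_avg=407, age_days_sum2=192

[age_days_sum: age_days > 2343 or country in ('UK', 'US', 'FR')]
acct=G20: ✓ → 317
acct=G64: ✗
acct=G92: ✓ → 65
acct=G29: ✓ → 110
acct=G35: ✓ → 407
acct=G80: ✓ → 366
acct=G57: ✓ → 234
acct=G58: ✗
acct=G38: ✓ → 315
acct=G12: ✓ → 192
age_days_sum = 317 + 65 + 110 + 407 + 366 + 234 + 315 + 192 = 2006
—
[balance_avg: balance > 27907 and age_days > 2667]
acct=G20: ✗
acct=G64: ✗
acct=G92: ✗
acct=G29: ✗
acct=G35: ✓ → 407
acct=G80: ✗
acct=G57: ✗
acct=G58: ✗
acct=G38: ✗
acct=G12: ✗
balance_avg = 407
—
[age_days_sum2: age_days > 1229 and tier = 'vip']
acct=G20: ✗
acct=G64: ✗
acct=G92: ✗
acct=G29: ✗
acct=G35: ✗
acct=G80: ✗
acct=G57: ✗
acct=G58: ✗
acct=G38: ✗
acct=G12: ✓ → 192
age_days_sum2 = 192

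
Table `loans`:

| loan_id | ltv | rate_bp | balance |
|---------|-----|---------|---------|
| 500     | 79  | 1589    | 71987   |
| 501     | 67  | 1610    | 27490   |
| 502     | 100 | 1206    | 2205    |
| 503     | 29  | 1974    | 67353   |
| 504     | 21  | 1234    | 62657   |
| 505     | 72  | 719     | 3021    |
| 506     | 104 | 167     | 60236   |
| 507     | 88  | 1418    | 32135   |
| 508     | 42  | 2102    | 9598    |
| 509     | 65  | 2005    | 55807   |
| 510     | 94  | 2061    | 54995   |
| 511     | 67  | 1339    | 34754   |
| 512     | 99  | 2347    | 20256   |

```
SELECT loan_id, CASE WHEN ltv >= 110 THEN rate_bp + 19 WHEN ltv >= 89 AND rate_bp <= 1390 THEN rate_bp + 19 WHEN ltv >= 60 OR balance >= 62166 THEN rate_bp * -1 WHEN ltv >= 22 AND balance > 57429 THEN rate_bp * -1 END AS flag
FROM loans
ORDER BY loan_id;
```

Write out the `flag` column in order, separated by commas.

-1589, -1610, 1225, -1974, -1234, -719, 186, -1418, NULL, -2005, -2061, -1339, -2347

loan_id=500: ltv >= 60 OR balance >= 62166 → -1589
loan_id=501: ltv >= 60 OR balance >= 62166 → -1610
loan_id=502: ltv >= 89 AND rate_bp <= 1390 → 1225
loan_id=503: ltv >= 60 OR balance >= 62166 → -1974
loan_id=504: ltv >= 60 OR balance >= 62166 → -1234
loan_id=505: ltv >= 60 OR balance >= 62166 → -719
loan_id=506: ltv >= 89 AND rate_bp <= 1390 → 186
loan_id=507: ltv >= 60 OR balance >= 62166 → -1418
loan_id=508: (no match → NULL) → NULL
loan_id=509: ltv >= 60 OR balance >= 62166 → -2005
loan_id=510: ltv >= 60 OR balance >= 62166 → -2061
loan_id=511: ltv >= 60 OR balance >= 62166 → -1339
loan_id=512: ltv >= 60 OR balance >= 62166 → -2347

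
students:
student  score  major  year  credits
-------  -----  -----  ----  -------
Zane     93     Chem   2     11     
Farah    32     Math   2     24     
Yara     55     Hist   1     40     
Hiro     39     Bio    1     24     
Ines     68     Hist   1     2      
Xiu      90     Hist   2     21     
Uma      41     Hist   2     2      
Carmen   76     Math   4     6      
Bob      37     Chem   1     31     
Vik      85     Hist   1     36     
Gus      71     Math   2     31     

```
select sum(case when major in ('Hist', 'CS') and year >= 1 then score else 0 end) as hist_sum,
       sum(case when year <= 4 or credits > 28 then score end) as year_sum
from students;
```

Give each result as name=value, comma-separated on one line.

[hist_sum: major in ('Hist', 'CS') and year >= 1]
student=Zane: ✗
student=Farah: ✗
student=Yara: ✓ → 55
student=Hiro: ✗
student=Ines: ✓ → 68
student=Xiu: ✓ → 90
student=Uma: ✓ → 41
student=Carmen: ✗
student=Bob: ✗
student=Vik: ✓ → 85
student=Gus: ✗
hist_sum = 55 + 68 + 90 + 41 + 85 = 339
—
[year_sum: year <= 4 or credits > 28]
student=Zane: ✓ → 93
student=Farah: ✓ → 32
student=Yara: ✓ → 55
student=Hiro: ✓ → 39
student=Ines: ✓ → 68
student=Xiu: ✓ → 90
student=Uma: ✓ → 41
student=Carmen: ✓ → 76
student=Bob: ✓ → 37
student=Vik: ✓ → 85
student=Gus: ✓ → 71
year_sum = 93 + 32 + 55 + 39 + 68 + 90 + 41 + 76 + 37 + 85 + 71 = 687

hist_sum=339, year_sum=687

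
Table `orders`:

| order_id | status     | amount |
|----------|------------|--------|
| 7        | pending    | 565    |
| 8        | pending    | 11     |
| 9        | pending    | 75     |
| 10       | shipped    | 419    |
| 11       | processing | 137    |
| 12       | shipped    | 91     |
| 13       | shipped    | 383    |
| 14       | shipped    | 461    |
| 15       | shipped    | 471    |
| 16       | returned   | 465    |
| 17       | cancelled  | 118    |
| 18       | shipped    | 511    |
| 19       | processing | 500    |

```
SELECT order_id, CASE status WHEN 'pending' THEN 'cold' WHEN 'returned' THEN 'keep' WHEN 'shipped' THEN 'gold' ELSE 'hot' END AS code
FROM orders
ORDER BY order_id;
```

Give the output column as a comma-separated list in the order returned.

order_id=7: status='pending' → cold
order_id=8: status='pending' → cold
order_id=9: status='pending' → cold
order_id=10: status='shipped' → gold
order_id=11: ELSE → hot
order_id=12: status='shipped' → gold
order_id=13: status='shipped' → gold
order_id=14: status='shipped' → gold
order_id=15: status='shipped' → gold
order_id=16: status='returned' → keep
order_id=17: ELSE → hot
order_id=18: status='shipped' → gold
order_id=19: ELSE → hot

cold, cold, cold, gold, hot, gold, gold, gold, gold, keep, hot, gold, hot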